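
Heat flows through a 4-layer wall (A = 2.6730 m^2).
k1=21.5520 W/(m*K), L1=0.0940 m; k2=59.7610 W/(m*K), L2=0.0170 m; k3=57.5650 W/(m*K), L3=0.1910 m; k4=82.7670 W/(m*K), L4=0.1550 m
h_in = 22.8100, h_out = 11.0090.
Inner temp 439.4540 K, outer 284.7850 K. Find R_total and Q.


R_conv_in = 1/(22.8100*2.6730) = 0.0164
R_1 = 0.0940/(21.5520*2.6730) = 0.0016
R_2 = 0.0170/(59.7610*2.6730) = 0.0001
R_3 = 0.1910/(57.5650*2.6730) = 0.0012
R_4 = 0.1550/(82.7670*2.6730) = 0.0007
R_conv_out = 1/(11.0090*2.6730) = 0.0340
R_total = 0.0541 K/W
Q = 154.6690 / 0.0541 = 2860.8729 W

R_total = 0.0541 K/W, Q = 2860.8729 W


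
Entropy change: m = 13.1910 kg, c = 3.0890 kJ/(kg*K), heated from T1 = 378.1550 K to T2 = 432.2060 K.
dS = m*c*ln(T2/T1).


T2/T1 = 1.1429
ln(T2/T1) = 0.1336
dS = 13.1910 * 3.0890 * 0.1336 = 5.4437 kJ/K

5.4437 kJ/K


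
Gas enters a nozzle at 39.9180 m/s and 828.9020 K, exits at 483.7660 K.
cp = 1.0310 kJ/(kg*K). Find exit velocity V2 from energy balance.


dT = 345.1360 K
2*cp*1000*dT = 711670.4320
V1^2 = 1593.4467
V2 = sqrt(713263.8787) = 844.5495 m/s

844.5495 m/s


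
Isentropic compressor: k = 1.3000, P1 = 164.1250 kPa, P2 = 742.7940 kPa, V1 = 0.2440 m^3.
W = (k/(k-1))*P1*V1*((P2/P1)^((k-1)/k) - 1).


(k-1)/k = 0.2308
(P2/P1)^exp = 1.4168
W = 4.3333 * 164.1250 * 0.2440 * (1.4168 - 1) = 72.3324 kJ

72.3324 kJ


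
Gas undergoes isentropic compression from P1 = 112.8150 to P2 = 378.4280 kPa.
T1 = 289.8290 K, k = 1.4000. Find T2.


(k-1)/k = 0.2857
(P2/P1)^exp = 1.4131
T2 = 289.8290 * 1.4131 = 409.5604 K

409.5604 K


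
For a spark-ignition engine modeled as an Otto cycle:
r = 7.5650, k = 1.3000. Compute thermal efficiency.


r^(k-1) = 1.8350
eta = 1 - 1/1.8350 = 0.4550 = 45.5049%

45.5049%


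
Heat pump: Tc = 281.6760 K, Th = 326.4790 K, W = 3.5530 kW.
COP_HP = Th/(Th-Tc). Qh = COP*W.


COP = 326.4790 / 44.8030 = 7.2870
Qh = 7.2870 * 3.5530 = 25.8907 kW

COP = 7.2870, Qh = 25.8907 kW


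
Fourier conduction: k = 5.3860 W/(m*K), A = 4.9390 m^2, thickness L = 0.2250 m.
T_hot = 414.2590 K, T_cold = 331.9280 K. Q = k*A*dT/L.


dT = 82.3310 K
Q = 5.3860 * 4.9390 * 82.3310 / 0.2250 = 9733.8858 W

9733.8858 W


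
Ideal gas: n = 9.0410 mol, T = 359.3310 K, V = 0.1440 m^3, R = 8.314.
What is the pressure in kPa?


P = nRT/V = 9.0410 * 8.314 * 359.3310 / 0.1440
= 27009.7880 / 0.1440 = 187567.9722 Pa = 187.5680 kPa

187.5680 kPa


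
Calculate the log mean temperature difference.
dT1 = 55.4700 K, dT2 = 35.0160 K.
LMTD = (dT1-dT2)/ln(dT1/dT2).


dT1/dT2 = 1.5841
ln(dT1/dT2) = 0.4600
LMTD = 20.4540 / 0.4600 = 44.4616 K

44.4616 K


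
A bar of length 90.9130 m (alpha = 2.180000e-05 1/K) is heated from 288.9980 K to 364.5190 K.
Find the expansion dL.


dT = 75.5210 K
dL = 2.180000e-05 * 90.9130 * 75.5210 = 0.149675 m
L_final = 91.062675 m

dL = 0.149675 m


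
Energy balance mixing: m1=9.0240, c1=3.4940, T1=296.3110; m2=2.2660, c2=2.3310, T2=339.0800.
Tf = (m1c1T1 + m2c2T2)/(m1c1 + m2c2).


num = 11133.6793
den = 36.8119
Tf = 302.4478 K

302.4478 K


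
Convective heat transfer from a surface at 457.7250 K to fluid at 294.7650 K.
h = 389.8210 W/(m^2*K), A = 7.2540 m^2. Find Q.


dT = 162.9600 K
Q = 389.8210 * 7.2540 * 162.9600 = 460812.0196 W

460812.0196 W


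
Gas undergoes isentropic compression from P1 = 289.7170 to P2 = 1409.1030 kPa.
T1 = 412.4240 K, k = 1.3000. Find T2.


(k-1)/k = 0.2308
(P2/P1)^exp = 1.4406
T2 = 412.4240 * 1.4406 = 594.1214 K

594.1214 K


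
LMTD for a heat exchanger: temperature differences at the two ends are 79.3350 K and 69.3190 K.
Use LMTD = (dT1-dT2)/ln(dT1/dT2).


dT1/dT2 = 1.1445
ln(dT1/dT2) = 0.1350
LMTD = 10.0160 / 0.1350 = 74.2144 K

74.2144 K


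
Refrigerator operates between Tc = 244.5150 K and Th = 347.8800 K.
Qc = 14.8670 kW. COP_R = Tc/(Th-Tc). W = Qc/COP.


COP = 244.5150 / 103.3650 = 2.3655
W = 14.8670 / 2.3655 = 6.2848 kW

COP = 2.3655, W = 6.2848 kW


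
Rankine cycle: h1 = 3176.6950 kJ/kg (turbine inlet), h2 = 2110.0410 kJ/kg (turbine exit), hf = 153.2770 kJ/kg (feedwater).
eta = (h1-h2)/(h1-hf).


W = 1066.6540 kJ/kg
Q_in = 3023.4180 kJ/kg
eta = 0.3528 = 35.2797%

eta = 35.2797%


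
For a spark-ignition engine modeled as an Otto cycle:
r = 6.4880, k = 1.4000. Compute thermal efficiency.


r^(k-1) = 2.1127
eta = 1 - 1/2.1127 = 0.5267 = 52.6679%

52.6679%


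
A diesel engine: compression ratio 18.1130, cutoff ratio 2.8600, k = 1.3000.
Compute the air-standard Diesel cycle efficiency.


r^(k-1) = 2.3845
rc^k = 3.9199
eta = 0.4936 = 49.3574%

49.3574%


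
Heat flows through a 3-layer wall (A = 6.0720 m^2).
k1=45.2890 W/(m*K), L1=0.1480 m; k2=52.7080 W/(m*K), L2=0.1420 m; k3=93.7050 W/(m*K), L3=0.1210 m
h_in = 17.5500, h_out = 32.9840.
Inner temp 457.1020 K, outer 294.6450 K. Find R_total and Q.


R_conv_in = 1/(17.5500*6.0720) = 0.0094
R_1 = 0.1480/(45.2890*6.0720) = 0.0005
R_2 = 0.1420/(52.7080*6.0720) = 0.0004
R_3 = 0.1210/(93.7050*6.0720) = 0.0002
R_conv_out = 1/(32.9840*6.0720) = 0.0050
R_total = 0.0156 K/W
Q = 162.4570 / 0.0156 = 10432.8695 W

R_total = 0.0156 K/W, Q = 10432.8695 W


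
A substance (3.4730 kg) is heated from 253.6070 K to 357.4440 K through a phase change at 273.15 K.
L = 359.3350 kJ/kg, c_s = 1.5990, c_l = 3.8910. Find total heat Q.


Q1 (sensible, solid) = 3.4730 * 1.5990 * 19.5430 = 108.5287 kJ
Q2 (latent) = 3.4730 * 359.3350 = 1247.9705 kJ
Q3 (sensible, liquid) = 3.4730 * 3.8910 * 84.2940 = 1139.1022 kJ
Q_total = 2495.6013 kJ

2495.6013 kJ


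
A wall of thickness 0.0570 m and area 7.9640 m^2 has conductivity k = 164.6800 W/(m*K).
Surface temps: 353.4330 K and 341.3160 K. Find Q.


dT = 12.1170 K
Q = 164.6800 * 7.9640 * 12.1170 / 0.0570 = 278799.7384 W

278799.7384 W


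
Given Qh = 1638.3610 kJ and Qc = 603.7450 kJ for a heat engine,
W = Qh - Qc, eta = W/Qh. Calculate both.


W = 1638.3610 - 603.7450 = 1034.6160 kJ
eta = 1034.6160 / 1638.3610 = 0.6315 = 63.1495%

W = 1034.6160 kJ, eta = 63.1495%


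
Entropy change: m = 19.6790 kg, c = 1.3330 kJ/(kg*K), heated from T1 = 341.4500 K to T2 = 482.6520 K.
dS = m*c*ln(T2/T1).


T2/T1 = 1.4135
ln(T2/T1) = 0.3461
dS = 19.6790 * 1.3330 * 0.3461 = 9.0788 kJ/K

9.0788 kJ/K


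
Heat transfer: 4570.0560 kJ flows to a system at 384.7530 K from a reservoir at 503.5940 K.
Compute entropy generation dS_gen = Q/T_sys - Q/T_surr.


dS_sys = 4570.0560/384.7530 = 11.8779 kJ/K
dS_surr = -4570.0560/503.5940 = -9.0749 kJ/K
dS_gen = 11.8779 - 9.0749 = 2.8030 kJ/K (irreversible)

dS_gen = 2.8030 kJ/K, irreversible


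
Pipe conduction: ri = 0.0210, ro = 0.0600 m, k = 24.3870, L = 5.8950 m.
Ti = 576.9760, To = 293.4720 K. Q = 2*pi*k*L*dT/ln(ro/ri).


dT = 283.5040 K
ln(ro/ri) = 1.0498
Q = 2*pi*24.3870*5.8950*283.5040 / 1.0498 = 243930.1741 W

243930.1741 W


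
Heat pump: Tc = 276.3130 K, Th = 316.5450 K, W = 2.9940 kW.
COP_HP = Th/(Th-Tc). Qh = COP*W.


COP = 316.5450 / 40.2320 = 7.8680
Qh = 7.8680 * 2.9940 = 23.5568 kW

COP = 7.8680, Qh = 23.5568 kW


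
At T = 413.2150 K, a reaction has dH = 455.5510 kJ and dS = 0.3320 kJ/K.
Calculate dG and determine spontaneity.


T*dS = 413.2150 * 0.3320 = 137.1874 kJ
dG = 455.5510 - 137.1874 = 318.3636 kJ (non-spontaneous)

dG = 318.3636 kJ, non-spontaneous


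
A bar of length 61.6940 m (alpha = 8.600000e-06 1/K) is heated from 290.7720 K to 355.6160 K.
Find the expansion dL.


dT = 64.8440 K
dL = 8.600000e-06 * 61.6940 * 64.8440 = 0.034404 m
L_final = 61.728404 m

dL = 0.034404 m


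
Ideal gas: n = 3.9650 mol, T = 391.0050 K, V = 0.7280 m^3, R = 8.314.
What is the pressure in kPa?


P = nRT/V = 3.9650 * 8.314 * 391.0050 / 0.7280
= 12889.4837 / 0.7280 = 17705.3348 Pa = 17.7053 kPa

17.7053 kPa


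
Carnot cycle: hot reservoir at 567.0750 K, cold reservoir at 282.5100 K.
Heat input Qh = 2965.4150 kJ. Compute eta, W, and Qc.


eta = 1 - 282.5100/567.0750 = 0.5018
W = 0.5018 * 2965.4150 = 1488.0806 kJ
Qc = 2965.4150 - 1488.0806 = 1477.3344 kJ

eta = 50.1812%, W = 1488.0806 kJ, Qc = 1477.3344 kJ


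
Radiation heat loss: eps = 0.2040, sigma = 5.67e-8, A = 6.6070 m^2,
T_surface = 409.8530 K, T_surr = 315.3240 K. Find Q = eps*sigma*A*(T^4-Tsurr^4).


T^4 = 2.8217e+10
Tsurr^4 = 9.8862e+09
Q = 0.2040 * 5.67e-8 * 6.6070 * 1.8331e+10 = 1400.8840 W

1400.8840 W


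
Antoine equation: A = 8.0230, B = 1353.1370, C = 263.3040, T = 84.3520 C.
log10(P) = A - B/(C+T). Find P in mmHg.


C+T = 347.6560
B/(C+T) = 3.8922
log10(P) = 8.0230 - 3.8922 = 4.1308
P = 10^4.1308 = 13515.3673 mmHg

13515.3673 mmHg


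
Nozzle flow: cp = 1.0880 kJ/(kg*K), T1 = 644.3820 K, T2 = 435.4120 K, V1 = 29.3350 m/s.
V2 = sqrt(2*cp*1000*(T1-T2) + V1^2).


dT = 208.9700 K
2*cp*1000*dT = 454718.7200
V1^2 = 860.5422
V2 = sqrt(455579.2622) = 674.9661 m/s

674.9661 m/s


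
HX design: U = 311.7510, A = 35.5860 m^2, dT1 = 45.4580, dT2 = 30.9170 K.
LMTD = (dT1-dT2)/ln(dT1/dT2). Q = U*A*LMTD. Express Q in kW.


LMTD = 37.7215 K
Q = 311.7510 * 35.5860 * 37.7215 = 418481.7206 W = 418.4817 kW

418.4817 kW


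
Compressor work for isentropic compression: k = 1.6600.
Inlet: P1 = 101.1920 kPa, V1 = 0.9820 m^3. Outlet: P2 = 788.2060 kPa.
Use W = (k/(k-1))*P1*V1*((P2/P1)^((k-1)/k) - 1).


(k-1)/k = 0.3976
(P2/P1)^exp = 2.2618
W = 2.5152 * 101.1920 * 0.9820 * (2.2618 - 1) = 315.3577 kJ

315.3577 kJ


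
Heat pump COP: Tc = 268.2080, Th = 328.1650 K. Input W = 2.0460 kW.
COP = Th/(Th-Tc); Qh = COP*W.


COP = 328.1650 / 59.9570 = 5.4733
Qh = 5.4733 * 2.0460 = 11.1985 kW

COP = 5.4733, Qh = 11.1985 kW


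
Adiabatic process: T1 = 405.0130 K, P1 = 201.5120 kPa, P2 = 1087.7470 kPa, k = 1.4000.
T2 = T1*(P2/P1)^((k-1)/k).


(k-1)/k = 0.2857
(P2/P1)^exp = 1.6189
T2 = 405.0130 * 1.6189 = 655.6570 K

655.6570 K


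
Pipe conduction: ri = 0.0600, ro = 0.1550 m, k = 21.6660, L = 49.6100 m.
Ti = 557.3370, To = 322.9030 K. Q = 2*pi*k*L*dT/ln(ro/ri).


dT = 234.4340 K
ln(ro/ri) = 0.9491
Q = 2*pi*21.6660*49.6100*234.4340 / 0.9491 = 1668189.3970 W

1668189.3970 W


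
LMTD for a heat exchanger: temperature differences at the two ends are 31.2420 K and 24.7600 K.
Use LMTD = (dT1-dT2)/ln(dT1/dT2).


dT1/dT2 = 1.2618
ln(dT1/dT2) = 0.2325
LMTD = 6.4820 / 0.2325 = 27.8755 K

27.8755 K


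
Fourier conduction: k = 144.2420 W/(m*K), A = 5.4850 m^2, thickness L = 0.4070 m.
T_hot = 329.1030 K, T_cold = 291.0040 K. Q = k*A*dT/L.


dT = 38.0990 K
Q = 144.2420 * 5.4850 * 38.0990 / 0.4070 = 74060.6527 W

74060.6527 W


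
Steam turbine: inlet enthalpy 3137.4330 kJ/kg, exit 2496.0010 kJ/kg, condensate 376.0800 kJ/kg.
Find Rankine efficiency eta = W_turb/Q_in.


W = 641.4320 kJ/kg
Q_in = 2761.3530 kJ/kg
eta = 0.2323 = 23.2289%

eta = 23.2289%


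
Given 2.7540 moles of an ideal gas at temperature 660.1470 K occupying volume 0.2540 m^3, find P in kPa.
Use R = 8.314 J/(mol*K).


P = nRT/V = 2.7540 * 8.314 * 660.1470 / 0.2540
= 15115.2248 / 0.2540 = 59508.7590 Pa = 59.5088 kPa

59.5088 kPa


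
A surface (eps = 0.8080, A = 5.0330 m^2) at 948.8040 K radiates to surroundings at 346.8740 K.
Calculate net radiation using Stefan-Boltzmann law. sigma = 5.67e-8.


T^4 = 8.1041e+11
Tsurr^4 = 1.4477e+10
Q = 0.8080 * 5.67e-8 * 5.0330 * 7.9594e+11 = 183526.5781 W

183526.5781 W


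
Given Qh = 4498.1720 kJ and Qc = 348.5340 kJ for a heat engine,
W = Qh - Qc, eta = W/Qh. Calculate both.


W = 4498.1720 - 348.5340 = 4149.6380 kJ
eta = 4149.6380 / 4498.1720 = 0.9225 = 92.2517%

W = 4149.6380 kJ, eta = 92.2517%


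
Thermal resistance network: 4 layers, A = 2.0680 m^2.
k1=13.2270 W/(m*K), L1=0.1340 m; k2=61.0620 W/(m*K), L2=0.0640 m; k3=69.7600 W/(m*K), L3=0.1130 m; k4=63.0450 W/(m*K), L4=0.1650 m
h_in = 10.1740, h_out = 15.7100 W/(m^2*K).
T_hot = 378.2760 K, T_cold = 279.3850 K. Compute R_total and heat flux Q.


R_conv_in = 1/(10.1740*2.0680) = 0.0475
R_1 = 0.1340/(13.2270*2.0680) = 0.0049
R_2 = 0.0640/(61.0620*2.0680) = 0.0005
R_3 = 0.1130/(69.7600*2.0680) = 0.0008
R_4 = 0.1650/(63.0450*2.0680) = 0.0013
R_conv_out = 1/(15.7100*2.0680) = 0.0308
R_total = 0.0858 K/W
Q = 98.8910 / 0.0858 = 1153.0631 W

R_total = 0.0858 K/W, Q = 1153.0631 W


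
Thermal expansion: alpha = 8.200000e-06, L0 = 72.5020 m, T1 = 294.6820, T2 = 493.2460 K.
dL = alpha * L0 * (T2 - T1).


dT = 198.5640 K
dL = 8.200000e-06 * 72.5020 * 198.5640 = 0.118050 m
L_final = 72.620050 m

dL = 0.118050 m


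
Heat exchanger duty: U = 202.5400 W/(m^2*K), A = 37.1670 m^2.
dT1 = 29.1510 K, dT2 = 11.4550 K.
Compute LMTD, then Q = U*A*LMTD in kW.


LMTD = 18.9452 K
Q = 202.5400 * 37.1670 * 18.9452 = 142615.6874 W = 142.6157 kW

142.6157 kW


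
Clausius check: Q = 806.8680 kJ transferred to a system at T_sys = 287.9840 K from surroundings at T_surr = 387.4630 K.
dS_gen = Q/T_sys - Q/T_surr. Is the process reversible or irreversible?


dS_sys = 806.8680/287.9840 = 2.8018 kJ/K
dS_surr = -806.8680/387.4630 = -2.0824 kJ/K
dS_gen = 2.8018 - 2.0824 = 0.7193 kJ/K (irreversible)

dS_gen = 0.7193 kJ/K, irreversible


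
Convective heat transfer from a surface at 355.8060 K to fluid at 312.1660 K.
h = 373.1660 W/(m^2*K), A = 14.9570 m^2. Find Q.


dT = 43.6400 K
Q = 373.1660 * 14.9570 * 43.6400 = 243574.2101 W

243574.2101 W


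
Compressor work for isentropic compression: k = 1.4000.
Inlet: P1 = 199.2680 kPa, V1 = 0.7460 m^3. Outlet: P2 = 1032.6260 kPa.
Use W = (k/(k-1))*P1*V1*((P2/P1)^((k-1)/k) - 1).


(k-1)/k = 0.2857
(P2/P1)^exp = 1.6001
W = 3.5000 * 199.2680 * 0.7460 * (1.6001 - 1) = 312.2201 kJ

312.2201 kJ


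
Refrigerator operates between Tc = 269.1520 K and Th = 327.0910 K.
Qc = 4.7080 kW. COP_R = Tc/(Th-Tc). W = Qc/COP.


COP = 269.1520 / 57.9390 = 4.6454
W = 4.7080 / 4.6454 = 1.0135 kW

COP = 4.6454, W = 1.0135 kW


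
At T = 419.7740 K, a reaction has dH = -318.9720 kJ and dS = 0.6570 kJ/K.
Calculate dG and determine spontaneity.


T*dS = 419.7740 * 0.6570 = 275.7915 kJ
dG = -318.9720 - 275.7915 = -594.7635 kJ (spontaneous)

dG = -594.7635 kJ, spontaneous


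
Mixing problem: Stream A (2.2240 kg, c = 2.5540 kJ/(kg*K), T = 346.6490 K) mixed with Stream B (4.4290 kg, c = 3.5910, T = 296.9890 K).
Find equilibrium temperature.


num = 6692.4727
den = 21.5846
Tf = 310.0573 K

310.0573 K


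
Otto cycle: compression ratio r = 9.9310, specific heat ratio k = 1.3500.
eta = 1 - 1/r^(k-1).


r^(k-1) = 2.2333
eta = 1 - 1/2.2333 = 0.5522 = 55.2233%

55.2233%


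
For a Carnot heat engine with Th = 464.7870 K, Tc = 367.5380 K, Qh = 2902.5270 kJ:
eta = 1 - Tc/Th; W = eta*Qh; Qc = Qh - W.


eta = 1 - 367.5380/464.7870 = 0.2092
W = 0.2092 * 2902.5270 = 607.3058 kJ
Qc = 2902.5270 - 607.3058 = 2295.2212 kJ

eta = 20.9233%, W = 607.3058 kJ, Qc = 2295.2212 kJ


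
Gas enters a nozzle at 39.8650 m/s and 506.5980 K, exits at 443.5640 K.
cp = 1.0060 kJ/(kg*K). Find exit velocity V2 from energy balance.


dT = 63.0340 K
2*cp*1000*dT = 126824.4080
V1^2 = 1589.2182
V2 = sqrt(128413.6262) = 358.3485 m/s

358.3485 m/s


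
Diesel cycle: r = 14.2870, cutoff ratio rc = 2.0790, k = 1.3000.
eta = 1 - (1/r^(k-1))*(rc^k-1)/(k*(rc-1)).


r^(k-1) = 2.2207
rc^k = 2.5895
eta = 0.4897 = 48.9724%

48.9724%


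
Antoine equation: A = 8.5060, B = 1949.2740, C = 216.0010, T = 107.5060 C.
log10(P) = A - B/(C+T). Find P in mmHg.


C+T = 323.5070
B/(C+T) = 6.0254
log10(P) = 8.5060 - 6.0254 = 2.4806
P = 10^2.4806 = 302.3806 mmHg

302.3806 mmHg


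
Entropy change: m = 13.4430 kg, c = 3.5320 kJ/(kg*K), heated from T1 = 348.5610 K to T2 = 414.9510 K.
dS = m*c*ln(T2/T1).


T2/T1 = 1.1905
ln(T2/T1) = 0.1743
dS = 13.4430 * 3.5320 * 0.1743 = 8.2781 kJ/K

8.2781 kJ/K


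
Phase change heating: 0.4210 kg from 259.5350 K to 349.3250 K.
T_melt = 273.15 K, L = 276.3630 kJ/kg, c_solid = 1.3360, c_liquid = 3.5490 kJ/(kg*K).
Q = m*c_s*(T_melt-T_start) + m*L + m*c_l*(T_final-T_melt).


Q1 (sensible, solid) = 0.4210 * 1.3360 * 13.6150 = 7.6578 kJ
Q2 (latent) = 0.4210 * 276.3630 = 116.3488 kJ
Q3 (sensible, liquid) = 0.4210 * 3.5490 * 76.1750 = 113.8153 kJ
Q_total = 237.8219 kJ

237.8219 kJ


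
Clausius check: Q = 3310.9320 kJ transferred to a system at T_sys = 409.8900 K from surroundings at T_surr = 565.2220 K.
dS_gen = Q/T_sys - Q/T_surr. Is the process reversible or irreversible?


dS_sys = 3310.9320/409.8900 = 8.0776 kJ/K
dS_surr = -3310.9320/565.2220 = -5.8578 kJ/K
dS_gen = 8.0776 - 5.8578 = 2.2199 kJ/K (irreversible)

dS_gen = 2.2199 kJ/K, irreversible


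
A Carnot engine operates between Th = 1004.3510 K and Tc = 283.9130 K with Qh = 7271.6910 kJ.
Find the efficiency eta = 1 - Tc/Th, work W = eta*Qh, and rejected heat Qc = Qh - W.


eta = 1 - 283.9130/1004.3510 = 0.7173
W = 0.7173 * 7271.6910 = 5216.1072 kJ
Qc = 7271.6910 - 5216.1072 = 2055.5838 kJ

eta = 71.7317%, W = 5216.1072 kJ, Qc = 2055.5838 kJ


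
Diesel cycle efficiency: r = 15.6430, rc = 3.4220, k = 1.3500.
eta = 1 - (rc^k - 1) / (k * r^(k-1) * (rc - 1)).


r^(k-1) = 2.6183
rc^k = 5.2635
eta = 0.5020 = 50.1976%

50.1976%


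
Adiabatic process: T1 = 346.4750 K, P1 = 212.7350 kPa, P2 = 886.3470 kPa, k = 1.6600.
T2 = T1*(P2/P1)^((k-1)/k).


(k-1)/k = 0.3976
(P2/P1)^exp = 1.7637
T2 = 346.4750 * 1.7637 = 611.0608 K

611.0608 K


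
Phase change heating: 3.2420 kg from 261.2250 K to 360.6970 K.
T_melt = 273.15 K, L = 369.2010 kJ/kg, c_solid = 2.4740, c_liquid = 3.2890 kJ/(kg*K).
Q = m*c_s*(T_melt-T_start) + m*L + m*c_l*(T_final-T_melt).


Q1 (sensible, solid) = 3.2420 * 2.4740 * 11.9250 = 95.6469 kJ
Q2 (latent) = 3.2420 * 369.2010 = 1196.9496 kJ
Q3 (sensible, liquid) = 3.2420 * 3.2890 * 87.5470 = 933.5082 kJ
Q_total = 2226.1048 kJ

2226.1048 kJ


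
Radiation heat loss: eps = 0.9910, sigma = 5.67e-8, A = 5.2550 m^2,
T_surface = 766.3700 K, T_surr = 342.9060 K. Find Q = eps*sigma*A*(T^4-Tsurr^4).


T^4 = 3.4495e+11
Tsurr^4 = 1.3826e+10
Q = 0.9910 * 5.67e-8 * 5.2550 * 3.3112e+11 = 97772.7158 W

97772.7158 W


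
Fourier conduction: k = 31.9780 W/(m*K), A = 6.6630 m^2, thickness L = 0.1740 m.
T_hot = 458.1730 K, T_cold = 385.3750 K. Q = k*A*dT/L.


dT = 72.7980 K
Q = 31.9780 * 6.6630 * 72.7980 / 0.1740 = 89143.8345 W

89143.8345 W


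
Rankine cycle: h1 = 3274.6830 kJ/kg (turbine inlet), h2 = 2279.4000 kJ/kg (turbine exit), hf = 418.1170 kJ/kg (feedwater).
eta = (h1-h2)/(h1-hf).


W = 995.2830 kJ/kg
Q_in = 2856.5660 kJ/kg
eta = 0.3484 = 34.8419%

eta = 34.8419%


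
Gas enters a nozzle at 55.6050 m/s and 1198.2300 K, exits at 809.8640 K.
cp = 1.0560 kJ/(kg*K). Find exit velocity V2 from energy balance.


dT = 388.3660 K
2*cp*1000*dT = 820228.9920
V1^2 = 3091.9160
V2 = sqrt(823320.9080) = 907.3703 m/s

907.3703 m/s


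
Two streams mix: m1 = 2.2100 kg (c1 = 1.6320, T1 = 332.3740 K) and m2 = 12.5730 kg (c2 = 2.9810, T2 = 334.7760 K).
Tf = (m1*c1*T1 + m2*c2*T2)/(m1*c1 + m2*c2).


num = 13746.2223
den = 41.0868
Tf = 334.5651 K

334.5651 K


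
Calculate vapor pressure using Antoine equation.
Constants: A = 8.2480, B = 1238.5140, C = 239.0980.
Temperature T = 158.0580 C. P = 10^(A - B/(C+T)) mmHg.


C+T = 397.1560
B/(C+T) = 3.1185
log10(P) = 8.2480 - 3.1185 = 5.1295
P = 10^5.1295 = 134754.3424 mmHg

134754.3424 mmHg


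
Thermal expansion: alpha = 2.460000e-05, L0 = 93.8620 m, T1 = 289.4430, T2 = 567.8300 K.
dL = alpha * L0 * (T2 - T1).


dT = 278.3870 K
dL = 2.460000e-05 * 93.8620 * 278.3870 = 0.642797 m
L_final = 94.504797 m

dL = 0.642797 m


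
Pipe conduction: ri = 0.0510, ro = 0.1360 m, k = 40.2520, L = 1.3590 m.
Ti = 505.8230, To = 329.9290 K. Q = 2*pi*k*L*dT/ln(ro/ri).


dT = 175.8940 K
ln(ro/ri) = 0.9808
Q = 2*pi*40.2520*1.3590*175.8940 / 0.9808 = 61637.4132 W

61637.4132 W


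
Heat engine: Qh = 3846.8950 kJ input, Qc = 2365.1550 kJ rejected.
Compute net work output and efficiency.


W = 3846.8950 - 2365.1550 = 1481.7400 kJ
eta = 1481.7400 / 3846.8950 = 0.3852 = 38.5178%

W = 1481.7400 kJ, eta = 38.5178%


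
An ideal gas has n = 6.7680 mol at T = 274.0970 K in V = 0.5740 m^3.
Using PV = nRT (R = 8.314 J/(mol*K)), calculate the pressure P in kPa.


P = nRT/V = 6.7680 * 8.314 * 274.0970 / 0.5740
= 15423.2058 / 0.5740 = 26869.6964 Pa = 26.8697 kPa

26.8697 kPa


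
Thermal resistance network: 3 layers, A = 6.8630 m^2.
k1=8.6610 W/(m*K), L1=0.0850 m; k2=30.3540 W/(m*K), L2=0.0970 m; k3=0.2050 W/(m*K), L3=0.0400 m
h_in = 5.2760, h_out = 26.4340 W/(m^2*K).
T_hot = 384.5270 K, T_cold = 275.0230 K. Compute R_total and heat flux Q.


R_conv_in = 1/(5.2760*6.8630) = 0.0276
R_1 = 0.0850/(8.6610*6.8630) = 0.0014
R_2 = 0.0970/(30.3540*6.8630) = 0.0005
R_3 = 0.0400/(0.2050*6.8630) = 0.0284
R_conv_out = 1/(26.4340*6.8630) = 0.0055
R_total = 0.0635 K/W
Q = 109.5040 / 0.0635 = 1725.6652 W

R_total = 0.0635 K/W, Q = 1725.6652 W


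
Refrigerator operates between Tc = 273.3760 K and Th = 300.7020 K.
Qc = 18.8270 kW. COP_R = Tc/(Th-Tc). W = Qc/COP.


COP = 273.3760 / 27.3260 = 10.0042
W = 18.8270 / 10.0042 = 1.8819 kW

COP = 10.0042, W = 1.8819 kW


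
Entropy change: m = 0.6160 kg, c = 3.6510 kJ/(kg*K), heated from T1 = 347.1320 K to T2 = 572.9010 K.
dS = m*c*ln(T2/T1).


T2/T1 = 1.6504
ln(T2/T1) = 0.5010
dS = 0.6160 * 3.6510 * 0.5010 = 1.1268 kJ/K

1.1268 kJ/K


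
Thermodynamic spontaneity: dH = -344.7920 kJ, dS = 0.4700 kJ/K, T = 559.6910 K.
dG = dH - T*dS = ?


T*dS = 559.6910 * 0.4700 = 263.0548 kJ
dG = -344.7920 - 263.0548 = -607.8468 kJ (spontaneous)

dG = -607.8468 kJ, spontaneous


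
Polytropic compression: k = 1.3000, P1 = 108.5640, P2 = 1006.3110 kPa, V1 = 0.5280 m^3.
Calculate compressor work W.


(k-1)/k = 0.2308
(P2/P1)^exp = 1.6717
W = 4.3333 * 108.5640 * 0.5280 * (1.6717 - 1) = 166.8525 kJ

166.8525 kJ


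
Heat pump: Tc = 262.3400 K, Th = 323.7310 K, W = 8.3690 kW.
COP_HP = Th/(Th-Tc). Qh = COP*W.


COP = 323.7310 / 61.3910 = 5.2733
Qh = 5.2733 * 8.3690 = 44.1320 kW

COP = 5.2733, Qh = 44.1320 kW


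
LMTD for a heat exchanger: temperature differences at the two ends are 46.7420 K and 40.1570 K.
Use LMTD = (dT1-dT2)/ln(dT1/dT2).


dT1/dT2 = 1.1640
ln(dT1/dT2) = 0.1518
LMTD = 6.5850 / 0.1518 = 43.3662 K

43.3662 K


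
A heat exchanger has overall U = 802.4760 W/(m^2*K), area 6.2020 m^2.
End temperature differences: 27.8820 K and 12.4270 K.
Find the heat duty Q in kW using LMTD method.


LMTD = 19.1249 K
Q = 802.4760 * 6.2020 * 19.1249 = 95183.6716 W = 95.1837 kW

95.1837 kW


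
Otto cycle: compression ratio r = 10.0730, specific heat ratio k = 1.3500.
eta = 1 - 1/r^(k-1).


r^(k-1) = 2.2444
eta = 1 - 1/2.2444 = 0.5545 = 55.4452%

55.4452%


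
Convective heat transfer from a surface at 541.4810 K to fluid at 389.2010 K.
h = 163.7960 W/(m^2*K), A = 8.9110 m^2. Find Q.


dT = 152.2800 K
Q = 163.7960 * 8.9110 * 152.2800 = 222265.7798 W

222265.7798 W


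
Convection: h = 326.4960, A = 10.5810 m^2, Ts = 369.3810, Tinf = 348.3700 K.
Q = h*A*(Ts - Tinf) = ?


dT = 21.0110 K
Q = 326.4960 * 10.5810 * 21.0110 = 72585.7389 W

72585.7389 W


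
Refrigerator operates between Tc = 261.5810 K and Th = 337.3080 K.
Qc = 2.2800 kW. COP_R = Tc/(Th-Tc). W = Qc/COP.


COP = 261.5810 / 75.7270 = 3.4543
W = 2.2800 / 3.4543 = 0.6601 kW

COP = 3.4543, W = 0.6601 kW


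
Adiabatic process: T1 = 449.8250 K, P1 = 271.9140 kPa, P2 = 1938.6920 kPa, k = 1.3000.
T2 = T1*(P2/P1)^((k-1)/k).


(k-1)/k = 0.2308
(P2/P1)^exp = 1.5735
T2 = 449.8250 * 1.5735 = 707.7951 K

707.7951 K


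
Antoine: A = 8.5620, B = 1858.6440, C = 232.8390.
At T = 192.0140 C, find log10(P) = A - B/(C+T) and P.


C+T = 424.8530
B/(C+T) = 4.3748
log10(P) = 8.5620 - 4.3748 = 4.1872
P = 10^4.1872 = 15388.8737 mmHg

15388.8737 mmHg


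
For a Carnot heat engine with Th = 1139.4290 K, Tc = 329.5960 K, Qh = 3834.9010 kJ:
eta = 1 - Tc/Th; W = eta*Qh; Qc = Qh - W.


eta = 1 - 329.5960/1139.4290 = 0.7107
W = 0.7107 * 3834.9010 = 2725.6015 kJ
Qc = 3834.9010 - 2725.6015 = 1109.2995 kJ

eta = 71.0736%, W = 2725.6015 kJ, Qc = 1109.2995 kJ


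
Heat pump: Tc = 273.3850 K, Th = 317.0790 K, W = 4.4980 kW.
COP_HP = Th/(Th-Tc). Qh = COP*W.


COP = 317.0790 / 43.6940 = 7.2568
Qh = 7.2568 * 4.4980 = 32.6411 kW

COP = 7.2568, Qh = 32.6411 kW


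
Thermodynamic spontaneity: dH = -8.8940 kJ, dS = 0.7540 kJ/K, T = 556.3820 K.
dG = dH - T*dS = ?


T*dS = 556.3820 * 0.7540 = 419.5120 kJ
dG = -8.8940 - 419.5120 = -428.4060 kJ (spontaneous)

dG = -428.4060 kJ, spontaneous


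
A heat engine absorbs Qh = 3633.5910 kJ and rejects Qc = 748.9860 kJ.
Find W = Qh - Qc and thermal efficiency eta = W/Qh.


W = 3633.5910 - 748.9860 = 2884.6050 kJ
eta = 2884.6050 / 3633.5910 = 0.7939 = 79.3872%

W = 2884.6050 kJ, eta = 79.3872%


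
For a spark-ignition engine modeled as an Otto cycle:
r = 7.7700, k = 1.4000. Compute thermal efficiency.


r^(k-1) = 2.2707
eta = 1 - 1/2.2707 = 0.5596 = 55.9616%

55.9616%


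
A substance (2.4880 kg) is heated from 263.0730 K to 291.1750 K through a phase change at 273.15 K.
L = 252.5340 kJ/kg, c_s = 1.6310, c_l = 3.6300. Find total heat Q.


Q1 (sensible, solid) = 2.4880 * 1.6310 * 10.0770 = 40.8917 kJ
Q2 (latent) = 2.4880 * 252.5340 = 628.3046 kJ
Q3 (sensible, liquid) = 2.4880 * 3.6300 * 18.0250 = 162.7917 kJ
Q_total = 831.9880 kJ

831.9880 kJ


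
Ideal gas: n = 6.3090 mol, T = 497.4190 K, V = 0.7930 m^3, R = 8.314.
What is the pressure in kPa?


P = nRT/V = 6.3090 * 8.314 * 497.4190 / 0.7930
= 26091.1317 / 0.7930 = 32901.8055 Pa = 32.9018 kPa

32.9018 kPa


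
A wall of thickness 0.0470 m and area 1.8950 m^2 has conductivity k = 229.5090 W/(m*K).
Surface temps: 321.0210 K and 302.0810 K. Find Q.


dT = 18.9400 K
Q = 229.5090 * 1.8950 * 18.9400 / 0.0470 = 175263.3271 W

175263.3271 W


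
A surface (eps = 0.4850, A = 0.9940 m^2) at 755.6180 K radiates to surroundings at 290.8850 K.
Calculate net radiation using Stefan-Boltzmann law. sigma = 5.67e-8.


T^4 = 3.2599e+11
Tsurr^4 = 7.1595e+09
Q = 0.4850 * 5.67e-8 * 0.9940 * 3.1883e+11 = 8715.1727 W

8715.1727 W


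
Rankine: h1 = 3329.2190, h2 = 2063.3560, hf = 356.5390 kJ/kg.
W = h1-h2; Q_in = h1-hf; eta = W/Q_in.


W = 1265.8630 kJ/kg
Q_in = 2972.6800 kJ/kg
eta = 0.4258 = 42.5832%

eta = 42.5832%


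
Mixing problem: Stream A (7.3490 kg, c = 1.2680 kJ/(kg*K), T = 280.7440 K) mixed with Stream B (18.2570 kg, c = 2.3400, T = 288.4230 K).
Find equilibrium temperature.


num = 14937.9505
den = 52.0399
Tf = 287.0480 K

287.0480 K


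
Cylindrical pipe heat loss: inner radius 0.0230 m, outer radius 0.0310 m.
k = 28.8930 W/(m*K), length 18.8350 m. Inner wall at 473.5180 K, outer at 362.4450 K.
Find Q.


dT = 111.0730 K
ln(ro/ri) = 0.2985
Q = 2*pi*28.8930*18.8350*111.0730 / 0.2985 = 1272367.2973 W

1272367.2973 W


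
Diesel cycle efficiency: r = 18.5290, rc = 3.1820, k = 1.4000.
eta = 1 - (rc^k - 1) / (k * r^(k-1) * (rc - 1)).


r^(k-1) = 3.2147
rc^k = 5.0557
eta = 0.5870 = 58.7009%

58.7009%


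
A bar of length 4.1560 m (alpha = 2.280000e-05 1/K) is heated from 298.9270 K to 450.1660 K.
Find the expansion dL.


dT = 151.2390 K
dL = 2.280000e-05 * 4.1560 * 151.2390 = 0.014331 m
L_final = 4.170331 m

dL = 0.014331 m


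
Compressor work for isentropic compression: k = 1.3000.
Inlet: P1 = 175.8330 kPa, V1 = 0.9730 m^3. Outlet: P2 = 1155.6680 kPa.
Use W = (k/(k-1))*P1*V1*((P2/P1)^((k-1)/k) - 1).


(k-1)/k = 0.2308
(P2/P1)^exp = 1.5442
W = 4.3333 * 175.8330 * 0.9730 * (1.5442 - 1) = 403.4644 kJ

403.4644 kJ


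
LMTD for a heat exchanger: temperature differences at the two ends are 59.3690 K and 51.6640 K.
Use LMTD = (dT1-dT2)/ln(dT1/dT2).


dT1/dT2 = 1.1491
ln(dT1/dT2) = 0.1390
LMTD = 7.7050 / 0.1390 = 55.4273 K

55.4273 K


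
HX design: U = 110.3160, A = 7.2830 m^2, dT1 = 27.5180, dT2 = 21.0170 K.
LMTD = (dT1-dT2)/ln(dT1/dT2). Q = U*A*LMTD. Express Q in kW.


LMTD = 24.1217 K
Q = 110.3160 * 7.2830 * 24.1217 = 19380.1079 W = 19.3801 kW

19.3801 kW


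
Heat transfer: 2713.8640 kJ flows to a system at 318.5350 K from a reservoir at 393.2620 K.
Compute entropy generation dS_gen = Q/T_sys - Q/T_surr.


dS_sys = 2713.8640/318.5350 = 8.5198 kJ/K
dS_surr = -2713.8640/393.2620 = -6.9009 kJ/K
dS_gen = 8.5198 - 6.9009 = 1.6189 kJ/K (irreversible)

dS_gen = 1.6189 kJ/K, irreversible


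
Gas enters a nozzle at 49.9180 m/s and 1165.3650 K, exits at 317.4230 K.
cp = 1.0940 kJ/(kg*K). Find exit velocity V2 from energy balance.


dT = 847.9420 K
2*cp*1000*dT = 1855297.0960
V1^2 = 2491.8067
V2 = sqrt(1857788.9027) = 1363.0073 m/s

1363.0073 m/s


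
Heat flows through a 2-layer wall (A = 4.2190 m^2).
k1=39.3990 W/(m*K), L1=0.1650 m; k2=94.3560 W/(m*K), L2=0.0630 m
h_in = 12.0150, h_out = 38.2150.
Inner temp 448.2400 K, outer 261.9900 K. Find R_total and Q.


R_conv_in = 1/(12.0150*4.2190) = 0.0197
R_1 = 0.1650/(39.3990*4.2190) = 0.0010
R_2 = 0.0630/(94.3560*4.2190) = 0.0002
R_conv_out = 1/(38.2150*4.2190) = 0.0062
R_total = 0.0271 K/W
Q = 186.2500 / 0.0271 = 6877.6420 W

R_total = 0.0271 K/W, Q = 6877.6420 W


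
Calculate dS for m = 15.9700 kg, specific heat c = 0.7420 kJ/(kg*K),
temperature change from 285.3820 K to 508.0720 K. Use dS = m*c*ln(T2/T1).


T2/T1 = 1.7803
ln(T2/T1) = 0.5768
dS = 15.9700 * 0.7420 * 0.5768 = 6.8349 kJ/K

6.8349 kJ/K


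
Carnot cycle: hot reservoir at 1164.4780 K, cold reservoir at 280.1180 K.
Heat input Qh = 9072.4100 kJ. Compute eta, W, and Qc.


eta = 1 - 280.1180/1164.4780 = 0.7594
W = 0.7594 * 9072.4100 = 6890.0198 kJ
Qc = 9072.4100 - 6890.0198 = 2182.3902 kJ

eta = 75.9448%, W = 6890.0198 kJ, Qc = 2182.3902 kJ


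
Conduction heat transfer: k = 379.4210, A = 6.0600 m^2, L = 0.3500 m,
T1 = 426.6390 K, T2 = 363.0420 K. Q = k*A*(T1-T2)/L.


dT = 63.5970 K
Q = 379.4210 * 6.0600 * 63.5970 / 0.3500 = 417794.3607 W

417794.3607 W


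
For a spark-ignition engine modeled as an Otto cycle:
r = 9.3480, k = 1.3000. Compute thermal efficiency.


r^(k-1) = 1.9553
eta = 1 - 1/1.9553 = 0.4886 = 48.8572%

48.8572%


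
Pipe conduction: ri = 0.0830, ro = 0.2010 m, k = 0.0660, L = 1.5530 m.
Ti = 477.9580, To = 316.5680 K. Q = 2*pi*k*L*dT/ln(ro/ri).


dT = 161.3900 K
ln(ro/ri) = 0.8845
Q = 2*pi*0.0660*1.5530*161.3900 / 0.8845 = 117.5145 W

117.5145 W


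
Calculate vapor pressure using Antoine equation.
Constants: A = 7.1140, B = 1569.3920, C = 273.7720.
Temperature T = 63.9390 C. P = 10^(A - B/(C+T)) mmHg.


C+T = 337.7110
B/(C+T) = 4.6471
log10(P) = 7.1140 - 4.6471 = 2.4669
P = 10^2.4669 = 292.9915 mmHg

292.9915 mmHg


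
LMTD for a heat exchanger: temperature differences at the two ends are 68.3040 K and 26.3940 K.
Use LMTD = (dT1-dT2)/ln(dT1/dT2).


dT1/dT2 = 2.5879
ln(dT1/dT2) = 0.9508
LMTD = 41.9100 / 0.9508 = 44.0772 K

44.0772 K


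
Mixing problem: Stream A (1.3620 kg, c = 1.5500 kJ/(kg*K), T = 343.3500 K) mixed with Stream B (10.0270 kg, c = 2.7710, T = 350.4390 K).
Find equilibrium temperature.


num = 10461.7297
den = 29.8959
Tf = 349.9384 K

349.9384 K


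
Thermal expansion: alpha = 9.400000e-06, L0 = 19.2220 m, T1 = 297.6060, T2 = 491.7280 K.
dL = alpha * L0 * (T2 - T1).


dT = 194.1220 K
dL = 9.400000e-06 * 19.2220 * 194.1220 = 0.035075 m
L_final = 19.257075 m

dL = 0.035075 m


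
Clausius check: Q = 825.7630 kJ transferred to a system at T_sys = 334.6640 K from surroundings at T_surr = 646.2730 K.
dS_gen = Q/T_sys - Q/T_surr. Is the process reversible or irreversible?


dS_sys = 825.7630/334.6640 = 2.4674 kJ/K
dS_surr = -825.7630/646.2730 = -1.2777 kJ/K
dS_gen = 2.4674 - 1.2777 = 1.1897 kJ/K (irreversible)

dS_gen = 1.1897 kJ/K, irreversible


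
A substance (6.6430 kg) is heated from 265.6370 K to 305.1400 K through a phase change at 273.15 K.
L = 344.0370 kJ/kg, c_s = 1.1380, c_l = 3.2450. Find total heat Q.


Q1 (sensible, solid) = 6.6430 * 1.1380 * 7.5130 = 56.7963 kJ
Q2 (latent) = 6.6430 * 344.0370 = 2285.4378 kJ
Q3 (sensible, liquid) = 6.6430 * 3.2450 * 31.9900 = 689.5936 kJ
Q_total = 3031.8276 kJ

3031.8276 kJ


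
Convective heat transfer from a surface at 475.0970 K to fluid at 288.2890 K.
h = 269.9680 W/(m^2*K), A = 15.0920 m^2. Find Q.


dT = 186.8080 K
Q = 269.9680 * 15.0920 * 186.8080 = 761122.4929 W

761122.4929 W


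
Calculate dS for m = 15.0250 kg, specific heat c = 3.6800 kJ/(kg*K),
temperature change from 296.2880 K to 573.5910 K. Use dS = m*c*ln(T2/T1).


T2/T1 = 1.9359
ln(T2/T1) = 0.6606
dS = 15.0250 * 3.6800 * 0.6606 = 36.5250 kJ/K

36.5250 kJ/K


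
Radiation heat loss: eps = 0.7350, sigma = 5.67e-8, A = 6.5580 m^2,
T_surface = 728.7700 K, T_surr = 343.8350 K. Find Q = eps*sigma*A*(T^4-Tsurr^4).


T^4 = 2.8207e+11
Tsurr^4 = 1.3977e+10
Q = 0.7350 * 5.67e-8 * 6.5580 * 2.6810e+11 = 73271.2003 W

73271.2003 W


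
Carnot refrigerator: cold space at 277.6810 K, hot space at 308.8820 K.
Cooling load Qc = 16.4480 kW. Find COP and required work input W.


COP = 277.6810 / 31.2010 = 8.8997
W = 16.4480 / 8.8997 = 1.8481 kW

COP = 8.8997, W = 1.8481 kW


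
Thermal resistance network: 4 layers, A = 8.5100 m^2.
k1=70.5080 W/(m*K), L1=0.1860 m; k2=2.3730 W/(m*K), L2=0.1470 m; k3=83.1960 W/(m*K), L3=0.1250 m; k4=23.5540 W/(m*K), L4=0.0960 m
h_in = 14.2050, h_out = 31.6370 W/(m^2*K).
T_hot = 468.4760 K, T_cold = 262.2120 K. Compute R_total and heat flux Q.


R_conv_in = 1/(14.2050*8.5100) = 0.0083
R_1 = 0.1860/(70.5080*8.5100) = 0.0003
R_2 = 0.1470/(2.3730*8.5100) = 0.0073
R_3 = 0.1250/(83.1960*8.5100) = 0.0002
R_4 = 0.0960/(23.5540*8.5100) = 0.0005
R_conv_out = 1/(31.6370*8.5100) = 0.0037
R_total = 0.0202 K/W
Q = 206.2640 / 0.0202 = 10195.2286 W

R_total = 0.0202 K/W, Q = 10195.2286 W


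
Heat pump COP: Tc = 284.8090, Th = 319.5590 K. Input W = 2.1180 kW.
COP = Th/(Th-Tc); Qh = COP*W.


COP = 319.5590 / 34.7500 = 9.1959
Qh = 9.1959 * 2.1180 = 19.4770 kW

COP = 9.1959, Qh = 19.4770 kW


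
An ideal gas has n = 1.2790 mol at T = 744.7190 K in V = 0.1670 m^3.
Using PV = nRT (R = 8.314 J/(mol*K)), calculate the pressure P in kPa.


P = nRT/V = 1.2790 * 8.314 * 744.7190 / 0.1670
= 7919.0484 / 0.1670 = 47419.4517 Pa = 47.4195 kPa

47.4195 kPa


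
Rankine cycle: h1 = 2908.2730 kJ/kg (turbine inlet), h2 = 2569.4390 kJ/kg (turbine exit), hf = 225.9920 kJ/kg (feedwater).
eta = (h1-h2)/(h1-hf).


W = 338.8340 kJ/kg
Q_in = 2682.2810 kJ/kg
eta = 0.1263 = 12.6323%

eta = 12.6323%


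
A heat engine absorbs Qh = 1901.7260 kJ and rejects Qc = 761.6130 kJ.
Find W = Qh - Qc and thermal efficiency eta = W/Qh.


W = 1901.7260 - 761.6130 = 1140.1130 kJ
eta = 1140.1130 / 1901.7260 = 0.5995 = 59.9515%

W = 1140.1130 kJ, eta = 59.9515%


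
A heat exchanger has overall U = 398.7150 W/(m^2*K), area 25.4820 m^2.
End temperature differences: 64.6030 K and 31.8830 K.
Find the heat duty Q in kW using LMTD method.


LMTD = 46.3333 K
Q = 398.7150 * 25.4820 * 46.3333 = 470748.6798 W = 470.7487 kW

470.7487 kW


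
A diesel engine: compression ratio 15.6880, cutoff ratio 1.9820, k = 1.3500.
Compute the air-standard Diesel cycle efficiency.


r^(k-1) = 2.6209
rc^k = 2.5182
eta = 0.5630 = 56.3047%

56.3047%


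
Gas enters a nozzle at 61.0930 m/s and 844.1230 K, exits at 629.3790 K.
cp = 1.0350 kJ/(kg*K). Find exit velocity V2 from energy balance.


dT = 214.7440 K
2*cp*1000*dT = 444520.0800
V1^2 = 3732.3546
V2 = sqrt(448252.4346) = 669.5166 m/s

669.5166 m/s


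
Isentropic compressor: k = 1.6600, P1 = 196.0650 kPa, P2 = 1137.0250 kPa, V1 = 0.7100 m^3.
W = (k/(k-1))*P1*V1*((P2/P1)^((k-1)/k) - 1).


(k-1)/k = 0.3976
(P2/P1)^exp = 2.0114
W = 2.5152 * 196.0650 * 0.7100 * (2.0114 - 1) = 354.1323 kJ

354.1323 kJ


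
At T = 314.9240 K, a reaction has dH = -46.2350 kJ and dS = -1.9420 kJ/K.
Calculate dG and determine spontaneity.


T*dS = 314.9240 * -1.9420 = -611.5824 kJ
dG = -46.2350 + 611.5824 = 565.3474 kJ (non-spontaneous)

dG = 565.3474 kJ, non-spontaneous


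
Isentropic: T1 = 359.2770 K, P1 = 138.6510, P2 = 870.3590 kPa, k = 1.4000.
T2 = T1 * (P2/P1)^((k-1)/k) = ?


(k-1)/k = 0.2857
(P2/P1)^exp = 1.6902
T2 = 359.2770 * 1.6902 = 607.2468 K

607.2468 K


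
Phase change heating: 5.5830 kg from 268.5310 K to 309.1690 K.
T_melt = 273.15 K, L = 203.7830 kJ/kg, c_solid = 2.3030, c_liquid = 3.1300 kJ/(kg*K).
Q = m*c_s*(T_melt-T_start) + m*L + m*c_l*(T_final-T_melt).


Q1 (sensible, solid) = 5.5830 * 2.3030 * 4.6190 = 59.3895 kJ
Q2 (latent) = 5.5830 * 203.7830 = 1137.7205 kJ
Q3 (sensible, liquid) = 5.5830 * 3.1300 * 36.0190 = 629.4245 kJ
Q_total = 1826.5344 kJ

1826.5344 kJ


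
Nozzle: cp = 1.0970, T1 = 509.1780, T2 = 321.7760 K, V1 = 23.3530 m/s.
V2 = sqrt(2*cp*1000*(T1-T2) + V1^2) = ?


dT = 187.4020 K
2*cp*1000*dT = 411159.9880
V1^2 = 545.3626
V2 = sqrt(411705.3506) = 641.6427 m/s

641.6427 m/s


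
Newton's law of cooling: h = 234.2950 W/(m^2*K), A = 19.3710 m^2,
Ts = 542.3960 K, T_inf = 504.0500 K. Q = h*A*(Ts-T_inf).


dT = 38.3460 K
Q = 234.2950 * 19.3710 * 38.3460 = 174034.4118 W

174034.4118 W


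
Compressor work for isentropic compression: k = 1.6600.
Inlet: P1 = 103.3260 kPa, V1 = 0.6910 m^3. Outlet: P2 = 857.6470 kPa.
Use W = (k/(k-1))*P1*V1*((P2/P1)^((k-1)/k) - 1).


(k-1)/k = 0.3976
(P2/P1)^exp = 2.3197
W = 2.5152 * 103.3260 * 0.6910 * (2.3197 - 1) = 236.9817 kJ

236.9817 kJ


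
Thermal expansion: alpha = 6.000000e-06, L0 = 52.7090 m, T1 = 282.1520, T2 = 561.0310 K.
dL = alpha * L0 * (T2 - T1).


dT = 278.8790 K
dL = 6.000000e-06 * 52.7090 * 278.8790 = 0.088197 m
L_final = 52.797197 m

dL = 0.088197 m


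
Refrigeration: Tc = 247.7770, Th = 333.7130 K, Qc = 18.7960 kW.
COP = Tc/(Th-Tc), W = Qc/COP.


COP = 247.7770 / 85.9360 = 2.8833
W = 18.7960 / 2.8833 = 6.5190 kW

COP = 2.8833, W = 6.5190 kW


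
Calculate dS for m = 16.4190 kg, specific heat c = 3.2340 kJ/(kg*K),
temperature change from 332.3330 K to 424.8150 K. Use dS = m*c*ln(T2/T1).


T2/T1 = 1.2783
ln(T2/T1) = 0.2455
dS = 16.4190 * 3.2340 * 0.2455 = 13.0367 kJ/K

13.0367 kJ/K


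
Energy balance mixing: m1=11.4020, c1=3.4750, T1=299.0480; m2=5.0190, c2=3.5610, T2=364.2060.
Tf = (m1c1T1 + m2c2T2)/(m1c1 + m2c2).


num = 18358.1945
den = 57.4946
Tf = 319.3029 K

319.3029 K


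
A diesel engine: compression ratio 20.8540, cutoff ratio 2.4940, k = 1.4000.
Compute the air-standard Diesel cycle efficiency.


r^(k-1) = 3.3704
rc^k = 3.5946
eta = 0.6319 = 63.1937%

63.1937%


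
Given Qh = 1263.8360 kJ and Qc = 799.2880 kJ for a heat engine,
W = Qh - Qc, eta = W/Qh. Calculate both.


W = 1263.8360 - 799.2880 = 464.5480 kJ
eta = 464.5480 / 1263.8360 = 0.3676 = 36.7570%

W = 464.5480 kJ, eta = 36.7570%


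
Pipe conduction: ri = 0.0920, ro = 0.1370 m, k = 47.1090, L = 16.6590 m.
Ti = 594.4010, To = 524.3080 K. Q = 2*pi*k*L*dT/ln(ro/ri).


dT = 70.0930 K
ln(ro/ri) = 0.3982
Q = 2*pi*47.1090*16.6590*70.0930 / 0.3982 = 867989.3957 W

867989.3957 W


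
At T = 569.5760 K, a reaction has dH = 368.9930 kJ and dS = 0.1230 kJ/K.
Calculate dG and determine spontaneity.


T*dS = 569.5760 * 0.1230 = 70.0578 kJ
dG = 368.9930 - 70.0578 = 298.9352 kJ (non-spontaneous)

dG = 298.9352 kJ, non-spontaneous


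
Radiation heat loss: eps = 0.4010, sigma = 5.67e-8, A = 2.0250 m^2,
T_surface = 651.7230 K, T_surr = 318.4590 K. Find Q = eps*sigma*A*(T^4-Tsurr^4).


T^4 = 1.8041e+11
Tsurr^4 = 1.0285e+10
Q = 0.4010 * 5.67e-8 * 2.0250 * 1.7012e+11 = 7832.6926 W

7832.6926 W


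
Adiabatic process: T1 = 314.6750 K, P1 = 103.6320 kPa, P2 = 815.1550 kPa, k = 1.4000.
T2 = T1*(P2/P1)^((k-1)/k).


(k-1)/k = 0.2857
(P2/P1)^exp = 1.8027
T2 = 314.6750 * 1.8027 = 567.2699 K

567.2699 K


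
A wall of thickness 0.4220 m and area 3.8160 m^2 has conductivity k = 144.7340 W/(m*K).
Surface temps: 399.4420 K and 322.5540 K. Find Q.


dT = 76.8880 K
Q = 144.7340 * 3.8160 * 76.8880 / 0.4220 = 100629.4373 W

100629.4373 W


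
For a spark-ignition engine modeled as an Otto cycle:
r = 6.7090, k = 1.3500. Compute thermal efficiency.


r^(k-1) = 1.9468
eta = 1 - 1/1.9468 = 0.4863 = 48.6347%

48.6347%
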